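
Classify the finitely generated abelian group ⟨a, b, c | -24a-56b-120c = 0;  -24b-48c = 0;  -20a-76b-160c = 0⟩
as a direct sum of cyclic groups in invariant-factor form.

rank_ℚ(R)=3; free=3−3=0
SNF(R) diag = [4, 8, 24] → torsion [4, 8, 24]

Answer: M ≅ ℤ/4 ⊕ ℤ/8 ⊕ ℤ/24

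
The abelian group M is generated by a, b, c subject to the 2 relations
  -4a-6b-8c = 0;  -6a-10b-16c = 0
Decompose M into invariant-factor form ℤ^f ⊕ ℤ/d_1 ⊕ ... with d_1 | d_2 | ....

rank_ℚ(R)=2; free=3−2=1
SNF(R) diag = [2, 2] → torsion [2, 2]

Answer: M ≅ ℤ^1 ⊕ ℤ/2 ⊕ ℤ/2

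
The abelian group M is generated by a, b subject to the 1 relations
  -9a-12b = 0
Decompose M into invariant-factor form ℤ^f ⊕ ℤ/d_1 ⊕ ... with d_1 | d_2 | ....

Answer: M ≅ ℤ^1 ⊕ ℤ/3

Derivation:
rank_ℚ(R)=1; free=2−1=1
SNF(R) diag = [3] → torsion [3]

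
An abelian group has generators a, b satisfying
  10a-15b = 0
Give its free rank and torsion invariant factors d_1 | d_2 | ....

Answer: M ≅ ℤ^1 ⊕ ℤ/5

Derivation:
rank_ℚ(R)=1; free=2−1=1
SNF(R) diag = [5] → torsion [5]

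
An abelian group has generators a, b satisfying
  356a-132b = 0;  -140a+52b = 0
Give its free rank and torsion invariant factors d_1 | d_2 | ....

rank_ℚ(R)=2; free=2−2=0
SNF(R) diag = [4, 8] → torsion [4, 8]

Answer: M ≅ ℤ/4 ⊕ ℤ/8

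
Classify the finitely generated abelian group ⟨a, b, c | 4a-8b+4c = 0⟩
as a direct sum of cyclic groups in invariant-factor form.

Answer: M ≅ ℤ^2 ⊕ ℤ/4

Derivation:
rank_ℚ(R)=1; free=3−1=2
SNF(R) diag = [4] → torsion [4]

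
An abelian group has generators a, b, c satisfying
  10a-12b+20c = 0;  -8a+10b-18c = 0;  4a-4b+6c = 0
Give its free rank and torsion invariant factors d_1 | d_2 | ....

rank_ℚ(R)=3; free=3−3=0
SNF(R) diag = [2, 2, 2] → torsion [2, 2, 2]

Answer: M ≅ ℤ/2 ⊕ ℤ/2 ⊕ ℤ/2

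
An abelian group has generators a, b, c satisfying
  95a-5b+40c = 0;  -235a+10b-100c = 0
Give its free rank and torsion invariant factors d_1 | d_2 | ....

Answer: M ≅ ℤ^1 ⊕ ℤ/5 ⊕ ℤ/5

Derivation:
rank_ℚ(R)=2; free=3−2=1
SNF(R) diag = [5, 5] → torsion [5, 5]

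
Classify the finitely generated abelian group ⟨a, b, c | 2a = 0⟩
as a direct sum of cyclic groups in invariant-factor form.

rank_ℚ(R)=1; free=3−1=2
SNF(R) diag = [2] → torsion [2]

Answer: M ≅ ℤ^2 ⊕ ℤ/2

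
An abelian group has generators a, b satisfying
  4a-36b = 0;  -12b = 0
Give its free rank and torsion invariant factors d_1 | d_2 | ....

rank_ℚ(R)=2; free=2−2=0
SNF(R) diag = [4, 12] → torsion [4, 12]

Answer: M ≅ ℤ/4 ⊕ ℤ/12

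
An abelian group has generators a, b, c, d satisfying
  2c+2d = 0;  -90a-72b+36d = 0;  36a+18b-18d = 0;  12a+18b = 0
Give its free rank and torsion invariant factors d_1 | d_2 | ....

Answer: M ≅ ℤ/2 ⊕ ℤ/6 ⊕ ℤ/18 ⊕ ℤ/18

Derivation:
rank_ℚ(R)=4; free=4−4=0
SNF(R) diag = [2, 6, 18, 18] → torsion [2, 6, 18, 18]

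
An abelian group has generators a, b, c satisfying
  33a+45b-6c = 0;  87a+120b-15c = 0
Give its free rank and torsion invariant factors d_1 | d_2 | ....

rank_ℚ(R)=2; free=3−2=1
SNF(R) diag = [3, 3] → torsion [3, 3]

Answer: M ≅ ℤ^1 ⊕ ℤ/3 ⊕ ℤ/3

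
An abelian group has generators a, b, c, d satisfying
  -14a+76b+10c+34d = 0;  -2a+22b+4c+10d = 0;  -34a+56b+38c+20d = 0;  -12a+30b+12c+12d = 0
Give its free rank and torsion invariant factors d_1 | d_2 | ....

Answer: M ≅ ℤ/2 ⊕ ℤ/6 ⊕ ℤ/6 ⊕ ℤ/6

Derivation:
rank_ℚ(R)=4; free=4−4=0
SNF(R) diag = [2, 6, 6, 6] → torsion [2, 6, 6, 6]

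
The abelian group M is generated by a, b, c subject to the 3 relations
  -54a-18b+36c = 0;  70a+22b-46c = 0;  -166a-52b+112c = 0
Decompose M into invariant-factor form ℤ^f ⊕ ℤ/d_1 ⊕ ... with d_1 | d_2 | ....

rank_ℚ(R)=3; free=3−3=0
SNF(R) diag = [2, 6, 18] → torsion [2, 6, 18]

Answer: M ≅ ℤ/2 ⊕ ℤ/6 ⊕ ℤ/18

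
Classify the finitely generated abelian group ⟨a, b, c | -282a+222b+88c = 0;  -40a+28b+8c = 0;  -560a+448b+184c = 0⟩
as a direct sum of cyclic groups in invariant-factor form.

Answer: M ≅ ℤ/2 ⊕ ℤ/4 ⊕ ℤ/8

Derivation:
rank_ℚ(R)=3; free=3−3=0
SNF(R) diag = [2, 4, 8] → torsion [2, 4, 8]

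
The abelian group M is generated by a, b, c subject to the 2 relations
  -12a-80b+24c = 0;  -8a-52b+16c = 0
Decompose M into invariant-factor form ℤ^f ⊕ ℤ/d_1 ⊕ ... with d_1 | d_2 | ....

rank_ℚ(R)=2; free=3−2=1
SNF(R) diag = [4, 4] → torsion [4, 4]

Answer: M ≅ ℤ^1 ⊕ ℤ/4 ⊕ ℤ/4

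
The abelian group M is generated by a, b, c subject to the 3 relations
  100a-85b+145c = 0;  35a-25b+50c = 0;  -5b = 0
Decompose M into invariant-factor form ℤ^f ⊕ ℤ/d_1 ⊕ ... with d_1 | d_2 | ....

Answer: M ≅ ℤ/5 ⊕ ℤ/5 ⊕ ℤ/15

Derivation:
rank_ℚ(R)=3; free=3−3=0
SNF(R) diag = [5, 5, 15] → torsion [5, 5, 15]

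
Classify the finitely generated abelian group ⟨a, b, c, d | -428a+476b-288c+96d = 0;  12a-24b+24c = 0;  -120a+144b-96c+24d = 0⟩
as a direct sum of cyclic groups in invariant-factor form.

rank_ℚ(R)=3; free=4−3=1
SNF(R) diag = [4, 12, 24] → torsion [4, 12, 24]

Answer: M ≅ ℤ^1 ⊕ ℤ/4 ⊕ ℤ/12 ⊕ ℤ/24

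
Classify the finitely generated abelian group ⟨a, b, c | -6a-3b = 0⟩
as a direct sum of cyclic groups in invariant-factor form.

Answer: M ≅ ℤ^2 ⊕ ℤ/3

Derivation:
rank_ℚ(R)=1; free=3−1=2
SNF(R) diag = [3] → torsion [3]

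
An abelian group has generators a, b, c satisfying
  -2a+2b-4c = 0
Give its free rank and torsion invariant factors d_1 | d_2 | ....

Answer: M ≅ ℤ^2 ⊕ ℤ/2

Derivation:
rank_ℚ(R)=1; free=3−1=2
SNF(R) diag = [2] → torsion [2]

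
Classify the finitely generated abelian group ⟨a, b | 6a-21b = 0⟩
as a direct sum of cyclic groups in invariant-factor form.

Answer: M ≅ ℤ^1 ⊕ ℤ/3

Derivation:
rank_ℚ(R)=1; free=2−1=1
SNF(R) diag = [3] → torsion [3]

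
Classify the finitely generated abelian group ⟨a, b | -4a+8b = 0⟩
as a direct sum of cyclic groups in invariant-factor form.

rank_ℚ(R)=1; free=2−1=1
SNF(R) diag = [4] → torsion [4]

Answer: M ≅ ℤ^1 ⊕ ℤ/4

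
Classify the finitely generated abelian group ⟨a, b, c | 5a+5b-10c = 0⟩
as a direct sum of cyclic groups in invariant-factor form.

Answer: M ≅ ℤ^2 ⊕ ℤ/5

Derivation:
rank_ℚ(R)=1; free=3−1=2
SNF(R) diag = [5] → torsion [5]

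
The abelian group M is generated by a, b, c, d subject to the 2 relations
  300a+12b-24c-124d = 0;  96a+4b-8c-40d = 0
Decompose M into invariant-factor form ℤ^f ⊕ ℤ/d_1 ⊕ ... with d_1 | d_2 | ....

rank_ℚ(R)=2; free=4−2=2
SNF(R) diag = [4, 4] → torsion [4, 4]

Answer: M ≅ ℤ^2 ⊕ ℤ/4 ⊕ ℤ/4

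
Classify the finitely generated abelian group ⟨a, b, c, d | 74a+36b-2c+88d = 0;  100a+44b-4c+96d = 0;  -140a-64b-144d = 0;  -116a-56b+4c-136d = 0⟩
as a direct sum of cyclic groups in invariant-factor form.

Answer: M ≅ ℤ/2 ⊕ ℤ/4 ⊕ ℤ/4 ⊕ ℤ/8

Derivation:
rank_ℚ(R)=4; free=4−4=0
SNF(R) diag = [2, 4, 4, 8] → torsion [2, 4, 4, 8]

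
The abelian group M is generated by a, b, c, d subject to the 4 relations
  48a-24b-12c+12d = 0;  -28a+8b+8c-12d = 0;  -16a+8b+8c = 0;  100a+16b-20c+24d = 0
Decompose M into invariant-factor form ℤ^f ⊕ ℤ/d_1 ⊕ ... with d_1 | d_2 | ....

Answer: M ≅ ℤ/4 ⊕ ℤ/12 ⊕ ℤ/24 ⊕ ℤ/72

Derivation:
rank_ℚ(R)=4; free=4−4=0
SNF(R) diag = [4, 12, 24, 72] → torsion [4, 12, 24, 72]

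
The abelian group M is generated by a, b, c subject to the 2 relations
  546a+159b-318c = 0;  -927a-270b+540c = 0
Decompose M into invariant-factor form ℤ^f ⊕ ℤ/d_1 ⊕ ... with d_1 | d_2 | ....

rank_ℚ(R)=2; free=3−2=1
SNF(R) diag = [3, 9] → torsion [3, 9]

Answer: M ≅ ℤ^1 ⊕ ℤ/3 ⊕ ℤ/9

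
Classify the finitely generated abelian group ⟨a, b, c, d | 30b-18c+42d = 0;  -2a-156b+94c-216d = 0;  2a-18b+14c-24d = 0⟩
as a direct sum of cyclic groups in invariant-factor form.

rank_ℚ(R)=3; free=4−3=1
SNF(R) diag = [2, 6, 18] → torsion [2, 6, 18]

Answer: M ≅ ℤ^1 ⊕ ℤ/2 ⊕ ℤ/6 ⊕ ℤ/18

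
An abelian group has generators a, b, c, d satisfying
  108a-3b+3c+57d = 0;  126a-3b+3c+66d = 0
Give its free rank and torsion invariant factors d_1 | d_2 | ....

Answer: M ≅ ℤ^2 ⊕ ℤ/3 ⊕ ℤ/9

Derivation:
rank_ℚ(R)=2; free=4−2=2
SNF(R) diag = [3, 9] → torsion [3, 9]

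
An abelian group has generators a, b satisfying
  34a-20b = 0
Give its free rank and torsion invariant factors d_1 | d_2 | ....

rank_ℚ(R)=1; free=2−1=1
SNF(R) diag = [2] → torsion [2]

Answer: M ≅ ℤ^1 ⊕ ℤ/2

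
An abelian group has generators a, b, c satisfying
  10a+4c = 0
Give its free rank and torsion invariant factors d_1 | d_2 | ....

rank_ℚ(R)=1; free=3−1=2
SNF(R) diag = [2] → torsion [2]

Answer: M ≅ ℤ^2 ⊕ ℤ/2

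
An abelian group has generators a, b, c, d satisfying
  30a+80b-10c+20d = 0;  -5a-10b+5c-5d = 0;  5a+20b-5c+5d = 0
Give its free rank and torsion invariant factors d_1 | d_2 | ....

Answer: M ≅ ℤ^1 ⊕ ℤ/5 ⊕ ℤ/10 ⊕ ℤ/10

Derivation:
rank_ℚ(R)=3; free=4−3=1
SNF(R) diag = [5, 10, 10] → torsion [5, 10, 10]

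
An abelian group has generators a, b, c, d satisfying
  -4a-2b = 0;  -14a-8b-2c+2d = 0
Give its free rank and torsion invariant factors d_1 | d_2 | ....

rank_ℚ(R)=2; free=4−2=2
SNF(R) diag = [2, 2] → torsion [2, 2]

Answer: M ≅ ℤ^2 ⊕ ℤ/2 ⊕ ℤ/2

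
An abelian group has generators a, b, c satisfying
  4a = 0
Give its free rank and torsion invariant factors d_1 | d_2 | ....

rank_ℚ(R)=1; free=3−1=2
SNF(R) diag = [4] → torsion [4]

Answer: M ≅ ℤ^2 ⊕ ℤ/4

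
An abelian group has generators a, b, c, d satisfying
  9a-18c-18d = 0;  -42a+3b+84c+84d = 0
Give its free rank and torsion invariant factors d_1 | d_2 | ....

Answer: M ≅ ℤ^2 ⊕ ℤ/3 ⊕ ℤ/9

Derivation:
rank_ℚ(R)=2; free=4−2=2
SNF(R) diag = [3, 9] → torsion [3, 9]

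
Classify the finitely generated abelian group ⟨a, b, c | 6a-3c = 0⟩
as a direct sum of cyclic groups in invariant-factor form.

Answer: M ≅ ℤ^2 ⊕ ℤ/3

Derivation:
rank_ℚ(R)=1; free=3−1=2
SNF(R) diag = [3] → torsion [3]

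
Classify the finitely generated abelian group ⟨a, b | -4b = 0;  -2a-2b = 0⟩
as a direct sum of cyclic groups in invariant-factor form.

Answer: M ≅ ℤ/2 ⊕ ℤ/4

Derivation:
rank_ℚ(R)=2; free=2−2=0
SNF(R) diag = [2, 4] → torsion [2, 4]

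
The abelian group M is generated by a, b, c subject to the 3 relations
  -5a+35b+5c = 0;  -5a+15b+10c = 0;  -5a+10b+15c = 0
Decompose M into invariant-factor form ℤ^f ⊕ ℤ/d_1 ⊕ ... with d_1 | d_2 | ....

rank_ℚ(R)=3; free=3−3=0
SNF(R) diag = [5, 5, 15] → torsion [5, 5, 15]

Answer: M ≅ ℤ/5 ⊕ ℤ/5 ⊕ ℤ/15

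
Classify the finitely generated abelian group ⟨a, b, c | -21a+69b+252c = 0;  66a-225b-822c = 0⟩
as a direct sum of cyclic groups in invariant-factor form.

Answer: M ≅ ℤ^1 ⊕ ℤ/3 ⊕ ℤ/3

Derivation:
rank_ℚ(R)=2; free=3−2=1
SNF(R) diag = [3, 3] → torsion [3, 3]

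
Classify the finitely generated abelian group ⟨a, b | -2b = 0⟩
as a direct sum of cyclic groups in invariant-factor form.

rank_ℚ(R)=1; free=2−1=1
SNF(R) diag = [2] → torsion [2]

Answer: M ≅ ℤ^1 ⊕ ℤ/2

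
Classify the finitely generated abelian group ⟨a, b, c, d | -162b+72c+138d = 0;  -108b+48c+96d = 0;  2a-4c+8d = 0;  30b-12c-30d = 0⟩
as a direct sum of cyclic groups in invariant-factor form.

rank_ℚ(R)=4; free=4−4=0
SNF(R) diag = [2, 6, 12, 12] → torsion [2, 6, 12, 12]

Answer: M ≅ ℤ/2 ⊕ ℤ/6 ⊕ ℤ/12 ⊕ ℤ/12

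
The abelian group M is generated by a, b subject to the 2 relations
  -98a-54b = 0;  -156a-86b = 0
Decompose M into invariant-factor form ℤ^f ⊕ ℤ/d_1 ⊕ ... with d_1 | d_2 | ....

rank_ℚ(R)=2; free=2−2=0
SNF(R) diag = [2, 2] → torsion [2, 2]

Answer: M ≅ ℤ/2 ⊕ ℤ/2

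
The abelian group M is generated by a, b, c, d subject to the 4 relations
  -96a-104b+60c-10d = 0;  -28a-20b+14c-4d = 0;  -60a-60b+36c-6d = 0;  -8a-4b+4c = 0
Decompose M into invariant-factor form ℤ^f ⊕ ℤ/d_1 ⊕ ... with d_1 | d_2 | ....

rank_ℚ(R)=4; free=4−4=0
SNF(R) diag = [2, 2, 4, 12] → torsion [2, 2, 4, 12]

Answer: M ≅ ℤ/2 ⊕ ℤ/2 ⊕ ℤ/4 ⊕ ℤ/12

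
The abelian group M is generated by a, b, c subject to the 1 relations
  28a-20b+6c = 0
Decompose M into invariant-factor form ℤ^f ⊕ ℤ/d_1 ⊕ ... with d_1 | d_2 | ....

rank_ℚ(R)=1; free=3−1=2
SNF(R) diag = [2] → torsion [2]

Answer: M ≅ ℤ^2 ⊕ ℤ/2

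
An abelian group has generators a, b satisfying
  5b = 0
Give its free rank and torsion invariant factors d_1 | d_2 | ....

Answer: M ≅ ℤ^1 ⊕ ℤ/5

Derivation:
rank_ℚ(R)=1; free=2−1=1
SNF(R) diag = [5] → torsion [5]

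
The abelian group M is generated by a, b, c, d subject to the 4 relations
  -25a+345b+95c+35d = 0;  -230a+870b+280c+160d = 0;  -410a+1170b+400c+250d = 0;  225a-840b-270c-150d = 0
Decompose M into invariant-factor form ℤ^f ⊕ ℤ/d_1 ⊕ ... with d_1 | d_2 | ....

rank_ℚ(R)=4; free=4−4=0
SNF(R) diag = [5, 15, 30, 90] → torsion [5, 15, 30, 90]

Answer: M ≅ ℤ/5 ⊕ ℤ/15 ⊕ ℤ/30 ⊕ ℤ/90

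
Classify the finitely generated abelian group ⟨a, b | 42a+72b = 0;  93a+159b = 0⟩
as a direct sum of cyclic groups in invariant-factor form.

rank_ℚ(R)=2; free=2−2=0
SNF(R) diag = [3, 6] → torsion [3, 6]

Answer: M ≅ ℤ/3 ⊕ ℤ/6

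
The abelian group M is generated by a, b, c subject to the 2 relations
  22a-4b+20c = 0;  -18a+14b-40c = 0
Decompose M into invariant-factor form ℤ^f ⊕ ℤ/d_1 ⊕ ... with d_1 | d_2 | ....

rank_ℚ(R)=2; free=3−2=1
SNF(R) diag = [2, 2] → torsion [2, 2]

Answer: M ≅ ℤ^1 ⊕ ℤ/2 ⊕ ℤ/2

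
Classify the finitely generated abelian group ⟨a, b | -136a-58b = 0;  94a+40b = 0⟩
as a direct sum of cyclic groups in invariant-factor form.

rank_ℚ(R)=2; free=2−2=0
SNF(R) diag = [2, 6] → torsion [2, 6]

Answer: M ≅ ℤ/2 ⊕ ℤ/6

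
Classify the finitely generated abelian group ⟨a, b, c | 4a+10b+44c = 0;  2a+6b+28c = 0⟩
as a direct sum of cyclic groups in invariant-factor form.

Answer: M ≅ ℤ^1 ⊕ ℤ/2 ⊕ ℤ/2

Derivation:
rank_ℚ(R)=2; free=3−2=1
SNF(R) diag = [2, 2] → torsion [2, 2]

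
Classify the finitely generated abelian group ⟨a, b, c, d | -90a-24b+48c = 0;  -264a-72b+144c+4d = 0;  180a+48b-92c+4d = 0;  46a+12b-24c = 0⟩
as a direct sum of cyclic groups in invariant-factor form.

Answer: M ≅ ℤ/2 ⊕ ℤ/4 ⊕ ℤ/4 ⊕ ℤ/12

Derivation:
rank_ℚ(R)=4; free=4−4=0
SNF(R) diag = [2, 4, 4, 12] → torsion [2, 4, 4, 12]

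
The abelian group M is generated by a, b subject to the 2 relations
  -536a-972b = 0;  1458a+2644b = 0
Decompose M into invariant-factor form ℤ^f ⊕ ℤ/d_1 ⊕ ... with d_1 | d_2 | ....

rank_ℚ(R)=2; free=2−2=0
SNF(R) diag = [2, 4] → torsion [2, 4]

Answer: M ≅ ℤ/2 ⊕ ℤ/4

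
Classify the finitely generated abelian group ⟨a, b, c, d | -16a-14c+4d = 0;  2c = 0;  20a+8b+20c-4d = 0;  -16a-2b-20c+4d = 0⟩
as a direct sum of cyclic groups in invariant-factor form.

Answer: M ≅ ℤ/2 ⊕ ℤ/2 ⊕ ℤ/4 ⊕ ℤ/4

Derivation:
rank_ℚ(R)=4; free=4−4=0
SNF(R) diag = [2, 2, 4, 4] → torsion [2, 2, 4, 4]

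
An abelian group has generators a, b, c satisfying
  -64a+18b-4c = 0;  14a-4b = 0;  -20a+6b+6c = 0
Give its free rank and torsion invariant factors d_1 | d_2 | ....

Answer: M ≅ ℤ/2 ⊕ ℤ/2 ⊕ ℤ/2

Derivation:
rank_ℚ(R)=3; free=3−3=0
SNF(R) diag = [2, 2, 2] → torsion [2, 2, 2]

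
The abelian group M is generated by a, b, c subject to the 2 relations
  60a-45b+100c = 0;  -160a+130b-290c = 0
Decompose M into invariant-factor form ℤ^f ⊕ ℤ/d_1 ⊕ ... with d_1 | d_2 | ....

Answer: M ≅ ℤ^1 ⊕ ℤ/5 ⊕ ℤ/10

Derivation:
rank_ℚ(R)=2; free=3−2=1
SNF(R) diag = [5, 10] → torsion [5, 10]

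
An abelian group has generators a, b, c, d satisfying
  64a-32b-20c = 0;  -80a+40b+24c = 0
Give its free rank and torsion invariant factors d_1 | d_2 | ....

rank_ℚ(R)=2; free=4−2=2
SNF(R) diag = [4, 8] → torsion [4, 8]

Answer: M ≅ ℤ^2 ⊕ ℤ/4 ⊕ ℤ/8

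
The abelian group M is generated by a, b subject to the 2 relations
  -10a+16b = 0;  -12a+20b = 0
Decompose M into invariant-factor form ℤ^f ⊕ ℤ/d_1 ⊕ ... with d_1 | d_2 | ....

Answer: M ≅ ℤ/2 ⊕ ℤ/4

Derivation:
rank_ℚ(R)=2; free=2−2=0
SNF(R) diag = [2, 4] → torsion [2, 4]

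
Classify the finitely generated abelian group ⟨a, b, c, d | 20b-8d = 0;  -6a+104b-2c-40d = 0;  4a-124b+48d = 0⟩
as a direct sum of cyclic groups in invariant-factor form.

Answer: M ≅ ℤ^1 ⊕ ℤ/2 ⊕ ℤ/4 ⊕ ℤ/4

Derivation:
rank_ℚ(R)=3; free=4−3=1
SNF(R) diag = [2, 4, 4] → torsion [2, 4, 4]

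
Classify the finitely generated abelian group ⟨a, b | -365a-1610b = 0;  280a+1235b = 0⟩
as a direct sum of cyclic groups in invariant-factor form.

Answer: M ≅ ℤ/5 ⊕ ℤ/5

Derivation:
rank_ℚ(R)=2; free=2−2=0
SNF(R) diag = [5, 5] → torsion [5, 5]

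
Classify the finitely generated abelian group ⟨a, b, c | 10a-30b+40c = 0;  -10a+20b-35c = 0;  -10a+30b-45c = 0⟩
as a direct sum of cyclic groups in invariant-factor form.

Answer: M ≅ ℤ/5 ⊕ ℤ/10 ⊕ ℤ/10

Derivation:
rank_ℚ(R)=3; free=3−3=0
SNF(R) diag = [5, 10, 10] → torsion [5, 10, 10]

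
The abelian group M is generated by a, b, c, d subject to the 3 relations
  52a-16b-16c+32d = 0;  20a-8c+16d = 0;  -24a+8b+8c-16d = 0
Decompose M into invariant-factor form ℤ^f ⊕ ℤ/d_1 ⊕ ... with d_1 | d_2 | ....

rank_ℚ(R)=3; free=4−3=1
SNF(R) diag = [4, 8, 8] → torsion [4, 8, 8]

Answer: M ≅ ℤ^1 ⊕ ℤ/4 ⊕ ℤ/8 ⊕ ℤ/8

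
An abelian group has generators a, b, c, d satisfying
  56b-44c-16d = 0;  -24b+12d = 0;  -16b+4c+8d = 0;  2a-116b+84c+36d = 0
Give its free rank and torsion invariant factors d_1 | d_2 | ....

rank_ℚ(R)=4; free=4−4=0
SNF(R) diag = [2, 4, 12, 24] → torsion [2, 4, 12, 24]

Answer: M ≅ ℤ/2 ⊕ ℤ/4 ⊕ ℤ/12 ⊕ ℤ/24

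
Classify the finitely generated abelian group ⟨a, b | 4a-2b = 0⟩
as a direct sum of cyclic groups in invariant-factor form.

rank_ℚ(R)=1; free=2−1=1
SNF(R) diag = [2] → torsion [2]

Answer: M ≅ ℤ^1 ⊕ ℤ/2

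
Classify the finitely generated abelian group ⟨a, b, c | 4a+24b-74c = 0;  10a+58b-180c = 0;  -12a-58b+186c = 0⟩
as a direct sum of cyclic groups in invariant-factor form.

rank_ℚ(R)=3; free=3−3=0
SNF(R) diag = [2, 2, 2] → torsion [2, 2, 2]

Answer: M ≅ ℤ/2 ⊕ ℤ/2 ⊕ ℤ/2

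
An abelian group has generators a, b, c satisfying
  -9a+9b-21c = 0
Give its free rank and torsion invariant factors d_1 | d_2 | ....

Answer: M ≅ ℤ^2 ⊕ ℤ/3

Derivation:
rank_ℚ(R)=1; free=3−1=2
SNF(R) diag = [3] → torsion [3]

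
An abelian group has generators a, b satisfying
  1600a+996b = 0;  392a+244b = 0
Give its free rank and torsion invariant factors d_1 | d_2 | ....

Answer: M ≅ ℤ/4 ⊕ ℤ/8

Derivation:
rank_ℚ(R)=2; free=2−2=0
SNF(R) diag = [4, 8] → torsion [4, 8]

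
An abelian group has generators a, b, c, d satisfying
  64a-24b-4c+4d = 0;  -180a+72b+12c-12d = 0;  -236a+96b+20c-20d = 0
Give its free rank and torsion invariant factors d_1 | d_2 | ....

rank_ℚ(R)=3; free=4−3=1
SNF(R) diag = [4, 12, 24] → torsion [4, 12, 24]

Answer: M ≅ ℤ^1 ⊕ ℤ/4 ⊕ ℤ/12 ⊕ ℤ/24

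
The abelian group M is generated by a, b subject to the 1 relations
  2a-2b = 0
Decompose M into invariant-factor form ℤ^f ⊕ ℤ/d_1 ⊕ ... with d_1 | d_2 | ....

Answer: M ≅ ℤ^1 ⊕ ℤ/2

Derivation:
rank_ℚ(R)=1; free=2−1=1
SNF(R) diag = [2] → torsion [2]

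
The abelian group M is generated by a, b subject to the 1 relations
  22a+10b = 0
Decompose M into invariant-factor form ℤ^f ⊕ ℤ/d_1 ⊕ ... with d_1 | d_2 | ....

Answer: M ≅ ℤ^1 ⊕ ℤ/2

Derivation:
rank_ℚ(R)=1; free=2−1=1
SNF(R) diag = [2] → torsion [2]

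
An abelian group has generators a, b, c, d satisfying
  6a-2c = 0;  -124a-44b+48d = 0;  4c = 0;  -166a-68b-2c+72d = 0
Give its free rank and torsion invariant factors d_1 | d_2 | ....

rank_ℚ(R)=4; free=4−4=0
SNF(R) diag = [2, 4, 12, 24] → torsion [2, 4, 12, 24]

Answer: M ≅ ℤ/2 ⊕ ℤ/4 ⊕ ℤ/12 ⊕ ℤ/24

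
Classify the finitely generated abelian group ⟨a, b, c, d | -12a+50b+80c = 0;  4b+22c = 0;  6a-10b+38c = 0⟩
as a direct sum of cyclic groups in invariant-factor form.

rank_ℚ(R)=3; free=4−3=1
SNF(R) diag = [2, 6, 18] → torsion [2, 6, 18]

Answer: M ≅ ℤ^1 ⊕ ℤ/2 ⊕ ℤ/6 ⊕ ℤ/18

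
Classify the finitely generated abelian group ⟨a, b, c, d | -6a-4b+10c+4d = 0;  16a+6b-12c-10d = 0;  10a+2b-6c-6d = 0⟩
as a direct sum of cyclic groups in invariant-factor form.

rank_ℚ(R)=3; free=4−3=1
SNF(R) diag = [2, 2, 4] → torsion [2, 2, 4]

Answer: M ≅ ℤ^1 ⊕ ℤ/2 ⊕ ℤ/2 ⊕ ℤ/4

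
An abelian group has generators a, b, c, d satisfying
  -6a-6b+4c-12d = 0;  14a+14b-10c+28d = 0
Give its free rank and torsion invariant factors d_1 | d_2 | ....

Answer: M ≅ ℤ^2 ⊕ ℤ/2 ⊕ ℤ/2

Derivation:
rank_ℚ(R)=2; free=4−2=2
SNF(R) diag = [2, 2] → torsion [2, 2]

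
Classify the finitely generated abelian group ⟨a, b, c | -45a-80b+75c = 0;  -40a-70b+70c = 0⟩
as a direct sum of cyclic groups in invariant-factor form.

Answer: M ≅ ℤ^1 ⊕ ℤ/5 ⊕ ℤ/10

Derivation:
rank_ℚ(R)=2; free=3−2=1
SNF(R) diag = [5, 10] → torsion [5, 10]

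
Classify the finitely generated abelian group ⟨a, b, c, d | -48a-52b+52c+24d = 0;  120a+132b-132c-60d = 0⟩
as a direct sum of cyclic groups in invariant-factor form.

Answer: M ≅ ℤ^2 ⊕ ℤ/4 ⊕ ℤ/12

Derivation:
rank_ℚ(R)=2; free=4−2=2
SNF(R) diag = [4, 12] → torsion [4, 12]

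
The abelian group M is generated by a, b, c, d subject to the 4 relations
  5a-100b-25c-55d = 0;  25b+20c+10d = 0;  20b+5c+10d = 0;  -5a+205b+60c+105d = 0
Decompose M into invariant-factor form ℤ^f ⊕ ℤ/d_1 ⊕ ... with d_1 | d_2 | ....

rank_ℚ(R)=4; free=4−4=0
SNF(R) diag = [5, 5, 5, 10] → torsion [5, 5, 5, 10]

Answer: M ≅ ℤ/5 ⊕ ℤ/5 ⊕ ℤ/5 ⊕ ℤ/10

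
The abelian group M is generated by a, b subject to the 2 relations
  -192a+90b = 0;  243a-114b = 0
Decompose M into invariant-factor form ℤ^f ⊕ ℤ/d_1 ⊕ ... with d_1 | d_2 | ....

rank_ℚ(R)=2; free=2−2=0
SNF(R) diag = [3, 6] → torsion [3, 6]

Answer: M ≅ ℤ/3 ⊕ ℤ/6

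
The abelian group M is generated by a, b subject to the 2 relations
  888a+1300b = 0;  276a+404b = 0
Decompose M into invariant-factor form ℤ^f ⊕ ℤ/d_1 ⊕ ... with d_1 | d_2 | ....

rank_ℚ(R)=2; free=2−2=0
SNF(R) diag = [4, 12] → torsion [4, 12]

Answer: M ≅ ℤ/4 ⊕ ℤ/12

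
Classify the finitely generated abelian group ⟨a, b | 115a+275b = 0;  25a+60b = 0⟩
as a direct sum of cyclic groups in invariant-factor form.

Answer: M ≅ ℤ/5 ⊕ ℤ/5

Derivation:
rank_ℚ(R)=2; free=2−2=0
SNF(R) diag = [5, 5] → torsion [5, 5]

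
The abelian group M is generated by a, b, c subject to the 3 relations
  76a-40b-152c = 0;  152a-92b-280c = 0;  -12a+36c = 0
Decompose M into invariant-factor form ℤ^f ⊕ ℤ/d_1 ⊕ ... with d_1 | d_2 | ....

Answer: M ≅ ℤ/4 ⊕ ℤ/12 ⊕ ℤ/12

Derivation:
rank_ℚ(R)=3; free=3−3=0
SNF(R) diag = [4, 12, 12] → torsion [4, 12, 12]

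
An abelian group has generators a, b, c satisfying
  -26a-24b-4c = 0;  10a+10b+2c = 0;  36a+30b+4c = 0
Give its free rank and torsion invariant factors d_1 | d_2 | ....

Answer: M ≅ ℤ/2 ⊕ ℤ/2 ⊕ ℤ/2

Derivation:
rank_ℚ(R)=3; free=3−3=0
SNF(R) diag = [2, 2, 2] → torsion [2, 2, 2]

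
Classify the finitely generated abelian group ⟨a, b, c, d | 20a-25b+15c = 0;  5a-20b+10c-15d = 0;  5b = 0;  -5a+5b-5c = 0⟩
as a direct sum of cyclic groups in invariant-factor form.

Answer: M ≅ ℤ/5 ⊕ ℤ/5 ⊕ ℤ/5 ⊕ ℤ/15

Derivation:
rank_ℚ(R)=4; free=4−4=0
SNF(R) diag = [5, 5, 5, 15] → torsion [5, 5, 5, 15]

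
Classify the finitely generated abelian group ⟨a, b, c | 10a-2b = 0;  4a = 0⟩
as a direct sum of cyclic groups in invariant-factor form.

rank_ℚ(R)=2; free=3−2=1
SNF(R) diag = [2, 4] → torsion [2, 4]

Answer: M ≅ ℤ^1 ⊕ ℤ/2 ⊕ ℤ/4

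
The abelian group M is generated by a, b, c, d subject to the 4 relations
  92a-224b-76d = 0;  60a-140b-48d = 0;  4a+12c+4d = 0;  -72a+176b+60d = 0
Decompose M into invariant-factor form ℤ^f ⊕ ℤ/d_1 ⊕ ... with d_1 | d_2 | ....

rank_ℚ(R)=4; free=4−4=0
SNF(R) diag = [4, 4, 12, 12] → torsion [4, 4, 12, 12]

Answer: M ≅ ℤ/4 ⊕ ℤ/4 ⊕ ℤ/12 ⊕ ℤ/12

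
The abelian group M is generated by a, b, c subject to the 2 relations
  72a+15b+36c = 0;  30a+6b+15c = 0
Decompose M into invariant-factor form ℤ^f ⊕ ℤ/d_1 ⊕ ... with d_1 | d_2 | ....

Answer: M ≅ ℤ^1 ⊕ ℤ/3 ⊕ ℤ/3

Derivation:
rank_ℚ(R)=2; free=3−2=1
SNF(R) diag = [3, 3] → torsion [3, 3]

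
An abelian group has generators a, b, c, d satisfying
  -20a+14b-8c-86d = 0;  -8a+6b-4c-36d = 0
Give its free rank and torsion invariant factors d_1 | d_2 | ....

Answer: M ≅ ℤ^2 ⊕ ℤ/2 ⊕ ℤ/2

Derivation:
rank_ℚ(R)=2; free=4−2=2
SNF(R) diag = [2, 2] → torsion [2, 2]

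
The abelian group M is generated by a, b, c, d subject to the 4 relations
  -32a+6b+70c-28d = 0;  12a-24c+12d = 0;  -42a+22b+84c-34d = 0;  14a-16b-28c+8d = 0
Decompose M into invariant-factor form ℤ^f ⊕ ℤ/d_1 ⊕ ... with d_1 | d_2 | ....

Answer: M ≅ ℤ/2 ⊕ ℤ/2 ⊕ ℤ/6 ⊕ ℤ/12

Derivation:
rank_ℚ(R)=4; free=4−4=0
SNF(R) diag = [2, 2, 6, 12] → torsion [2, 2, 6, 12]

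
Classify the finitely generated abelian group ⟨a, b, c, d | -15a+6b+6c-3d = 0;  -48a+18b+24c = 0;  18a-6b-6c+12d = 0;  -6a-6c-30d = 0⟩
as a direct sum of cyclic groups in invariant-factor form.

rank_ℚ(R)=4; free=4−4=0
SNF(R) diag = [3, 6, 6, 6] → torsion [3, 6, 6, 6]

Answer: M ≅ ℤ/3 ⊕ ℤ/6 ⊕ ℤ/6 ⊕ ℤ/6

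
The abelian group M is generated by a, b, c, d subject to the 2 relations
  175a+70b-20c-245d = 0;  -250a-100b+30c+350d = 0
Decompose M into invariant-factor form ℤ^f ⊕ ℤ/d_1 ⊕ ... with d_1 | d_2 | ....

Answer: M ≅ ℤ^2 ⊕ ℤ/5 ⊕ ℤ/10

Derivation:
rank_ℚ(R)=2; free=4−2=2
SNF(R) diag = [5, 10] → torsion [5, 10]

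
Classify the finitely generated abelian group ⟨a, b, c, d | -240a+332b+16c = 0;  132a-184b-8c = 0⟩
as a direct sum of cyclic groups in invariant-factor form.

rank_ℚ(R)=2; free=4−2=2
SNF(R) diag = [4, 12] → torsion [4, 12]

Answer: M ≅ ℤ^2 ⊕ ℤ/4 ⊕ ℤ/12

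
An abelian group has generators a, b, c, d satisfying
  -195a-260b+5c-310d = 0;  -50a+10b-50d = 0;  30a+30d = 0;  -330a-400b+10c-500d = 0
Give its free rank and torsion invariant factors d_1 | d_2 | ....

Answer: M ≅ ℤ/5 ⊕ ℤ/10 ⊕ ℤ/30 ⊕ ℤ/60

Derivation:
rank_ℚ(R)=4; free=4−4=0
SNF(R) diag = [5, 10, 30, 60] → torsion [5, 10, 30, 60]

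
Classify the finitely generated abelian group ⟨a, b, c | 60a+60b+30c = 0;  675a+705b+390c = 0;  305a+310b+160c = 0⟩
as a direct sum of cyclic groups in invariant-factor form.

rank_ℚ(R)=3; free=3−3=0
SNF(R) diag = [5, 15, 30] → torsion [5, 15, 30]

Answer: M ≅ ℤ/5 ⊕ ℤ/15 ⊕ ℤ/30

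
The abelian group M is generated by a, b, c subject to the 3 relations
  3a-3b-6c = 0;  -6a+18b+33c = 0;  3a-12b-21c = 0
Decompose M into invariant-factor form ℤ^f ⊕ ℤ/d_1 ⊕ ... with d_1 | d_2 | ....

rank_ℚ(R)=3; free=3−3=0
SNF(R) diag = [3, 3, 3] → torsion [3, 3, 3]

Answer: M ≅ ℤ/3 ⊕ ℤ/3 ⊕ ℤ/3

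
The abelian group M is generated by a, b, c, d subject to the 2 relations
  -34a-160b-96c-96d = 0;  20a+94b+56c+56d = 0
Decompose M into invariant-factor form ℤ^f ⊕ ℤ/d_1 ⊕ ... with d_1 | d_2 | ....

rank_ℚ(R)=2; free=4−2=2
SNF(R) diag = [2, 2] → torsion [2, 2]

Answer: M ≅ ℤ^2 ⊕ ℤ/2 ⊕ ℤ/2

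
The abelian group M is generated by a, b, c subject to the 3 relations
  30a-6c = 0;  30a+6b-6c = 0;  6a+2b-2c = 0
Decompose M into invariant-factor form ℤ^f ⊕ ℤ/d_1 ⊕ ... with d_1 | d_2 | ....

rank_ℚ(R)=3; free=3−3=0
SNF(R) diag = [2, 6, 12] → torsion [2, 6, 12]

Answer: M ≅ ℤ/2 ⊕ ℤ/6 ⊕ ℤ/12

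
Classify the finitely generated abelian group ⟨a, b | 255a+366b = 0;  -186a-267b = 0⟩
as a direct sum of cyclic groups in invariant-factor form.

rank_ℚ(R)=2; free=2−2=0
SNF(R) diag = [3, 3] → torsion [3, 3]

Answer: M ≅ ℤ/3 ⊕ ℤ/3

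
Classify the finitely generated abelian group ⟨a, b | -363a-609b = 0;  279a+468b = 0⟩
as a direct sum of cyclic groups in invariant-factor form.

rank_ℚ(R)=2; free=2−2=0
SNF(R) diag = [3, 9] → torsion [3, 9]

Answer: M ≅ ℤ/3 ⊕ ℤ/9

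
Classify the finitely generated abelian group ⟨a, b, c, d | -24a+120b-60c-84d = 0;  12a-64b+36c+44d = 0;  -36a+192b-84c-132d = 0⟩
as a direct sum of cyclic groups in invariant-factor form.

Answer: M ≅ ℤ^1 ⊕ ℤ/4 ⊕ ℤ/12 ⊕ ℤ/24

Derivation:
rank_ℚ(R)=3; free=4−3=1
SNF(R) diag = [4, 12, 24] → torsion [4, 12, 24]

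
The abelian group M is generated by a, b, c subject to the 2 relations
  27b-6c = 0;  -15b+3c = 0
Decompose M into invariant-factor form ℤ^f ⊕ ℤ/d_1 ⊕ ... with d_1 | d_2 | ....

Answer: M ≅ ℤ^1 ⊕ ℤ/3 ⊕ ℤ/3

Derivation:
rank_ℚ(R)=2; free=3−2=1
SNF(R) diag = [3, 3] → torsion [3, 3]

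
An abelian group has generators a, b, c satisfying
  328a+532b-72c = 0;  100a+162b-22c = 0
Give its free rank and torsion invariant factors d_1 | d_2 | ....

Answer: M ≅ ℤ^1 ⊕ ℤ/2 ⊕ ℤ/4

Derivation:
rank_ℚ(R)=2; free=3−2=1
SNF(R) diag = [2, 4] → torsion [2, 4]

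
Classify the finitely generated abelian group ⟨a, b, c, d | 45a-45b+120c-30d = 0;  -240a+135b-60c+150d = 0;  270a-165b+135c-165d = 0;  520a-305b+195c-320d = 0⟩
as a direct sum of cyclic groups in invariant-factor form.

rank_ℚ(R)=4; free=4−4=0
SNF(R) diag = [5, 15, 15, 45] → torsion [5, 15, 15, 45]

Answer: M ≅ ℤ/5 ⊕ ℤ/15 ⊕ ℤ/15 ⊕ ℤ/45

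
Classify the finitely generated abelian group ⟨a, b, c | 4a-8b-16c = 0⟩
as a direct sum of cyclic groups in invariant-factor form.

Answer: M ≅ ℤ^2 ⊕ ℤ/4

Derivation:
rank_ℚ(R)=1; free=3−1=2
SNF(R) diag = [4] → torsion [4]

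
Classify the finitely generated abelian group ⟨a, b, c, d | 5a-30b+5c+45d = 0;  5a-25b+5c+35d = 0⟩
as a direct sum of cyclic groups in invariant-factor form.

rank_ℚ(R)=2; free=4−2=2
SNF(R) diag = [5, 5] → torsion [5, 5]

Answer: M ≅ ℤ^2 ⊕ ℤ/5 ⊕ ℤ/5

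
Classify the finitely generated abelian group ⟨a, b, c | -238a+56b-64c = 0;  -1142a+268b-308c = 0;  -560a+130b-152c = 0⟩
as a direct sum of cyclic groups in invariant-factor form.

rank_ℚ(R)=3; free=3−3=0
SNF(R) diag = [2, 6, 12] → torsion [2, 6, 12]

Answer: M ≅ ℤ/2 ⊕ ℤ/6 ⊕ ℤ/12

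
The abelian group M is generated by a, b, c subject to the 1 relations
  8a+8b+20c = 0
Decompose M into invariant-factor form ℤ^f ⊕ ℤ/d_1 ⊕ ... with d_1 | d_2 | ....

Answer: M ≅ ℤ^2 ⊕ ℤ/4

Derivation:
rank_ℚ(R)=1; free=3−1=2
SNF(R) diag = [4] → torsion [4]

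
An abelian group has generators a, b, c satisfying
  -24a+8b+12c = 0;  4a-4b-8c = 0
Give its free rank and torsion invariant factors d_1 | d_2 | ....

rank_ℚ(R)=2; free=3−2=1
SNF(R) diag = [4, 4] → torsion [4, 4]

Answer: M ≅ ℤ^1 ⊕ ℤ/4 ⊕ ℤ/4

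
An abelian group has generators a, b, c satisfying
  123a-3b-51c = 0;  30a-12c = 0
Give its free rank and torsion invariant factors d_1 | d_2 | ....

rank_ℚ(R)=2; free=3−2=1
SNF(R) diag = [3, 6] → torsion [3, 6]

Answer: M ≅ ℤ^1 ⊕ ℤ/3 ⊕ ℤ/6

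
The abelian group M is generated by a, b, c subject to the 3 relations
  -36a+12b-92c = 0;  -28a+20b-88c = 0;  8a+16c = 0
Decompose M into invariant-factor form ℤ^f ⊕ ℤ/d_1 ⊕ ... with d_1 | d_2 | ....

Answer: M ≅ ℤ/4 ⊕ ℤ/4 ⊕ ℤ/8

Derivation:
rank_ℚ(R)=3; free=3−3=0
SNF(R) diag = [4, 4, 8] → torsion [4, 4, 8]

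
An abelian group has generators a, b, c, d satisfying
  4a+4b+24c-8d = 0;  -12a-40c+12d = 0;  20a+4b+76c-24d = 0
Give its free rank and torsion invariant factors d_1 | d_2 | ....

rank_ℚ(R)=3; free=4−3=1
SNF(R) diag = [4, 4, 4] → torsion [4, 4, 4]

Answer: M ≅ ℤ^1 ⊕ ℤ/4 ⊕ ℤ/4 ⊕ ℤ/4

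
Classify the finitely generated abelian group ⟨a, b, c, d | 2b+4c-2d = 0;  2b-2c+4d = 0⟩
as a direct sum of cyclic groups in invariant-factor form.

rank_ℚ(R)=2; free=4−2=2
SNF(R) diag = [2, 6] → torsion [2, 6]

Answer: M ≅ ℤ^2 ⊕ ℤ/2 ⊕ ℤ/6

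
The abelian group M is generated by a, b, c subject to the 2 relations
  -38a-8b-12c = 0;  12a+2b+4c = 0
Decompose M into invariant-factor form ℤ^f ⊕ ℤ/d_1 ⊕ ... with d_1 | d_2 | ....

rank_ℚ(R)=2; free=3−2=1
SNF(R) diag = [2, 2] → torsion [2, 2]

Answer: M ≅ ℤ^1 ⊕ ℤ/2 ⊕ ℤ/2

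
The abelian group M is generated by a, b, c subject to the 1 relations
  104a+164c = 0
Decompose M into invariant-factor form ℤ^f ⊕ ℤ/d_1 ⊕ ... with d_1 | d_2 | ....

Answer: M ≅ ℤ^2 ⊕ ℤ/4

Derivation:
rank_ℚ(R)=1; free=3−1=2
SNF(R) diag = [4] → torsion [4]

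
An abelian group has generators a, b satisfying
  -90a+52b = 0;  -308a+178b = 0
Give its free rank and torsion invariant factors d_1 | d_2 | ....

Answer: M ≅ ℤ/2 ⊕ ℤ/2

Derivation:
rank_ℚ(R)=2; free=2−2=0
SNF(R) diag = [2, 2] → torsion [2, 2]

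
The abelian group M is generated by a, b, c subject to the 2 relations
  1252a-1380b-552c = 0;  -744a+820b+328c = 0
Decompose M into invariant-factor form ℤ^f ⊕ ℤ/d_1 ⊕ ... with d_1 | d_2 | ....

rank_ℚ(R)=2; free=3−2=1
SNF(R) diag = [4, 4] → torsion [4, 4]

Answer: M ≅ ℤ^1 ⊕ ℤ/4 ⊕ ℤ/4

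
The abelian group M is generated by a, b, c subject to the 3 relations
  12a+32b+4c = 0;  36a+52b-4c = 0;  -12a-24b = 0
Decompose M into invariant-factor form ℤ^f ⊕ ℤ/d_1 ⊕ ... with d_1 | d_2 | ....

Answer: M ≅ ℤ/4 ⊕ ℤ/12 ⊕ ℤ/12

Derivation:
rank_ℚ(R)=3; free=3−3=0
SNF(R) diag = [4, 12, 12] → torsion [4, 12, 12]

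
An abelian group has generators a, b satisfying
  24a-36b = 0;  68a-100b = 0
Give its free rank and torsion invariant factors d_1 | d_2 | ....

rank_ℚ(R)=2; free=2−2=0
SNF(R) diag = [4, 12] → torsion [4, 12]

Answer: M ≅ ℤ/4 ⊕ ℤ/12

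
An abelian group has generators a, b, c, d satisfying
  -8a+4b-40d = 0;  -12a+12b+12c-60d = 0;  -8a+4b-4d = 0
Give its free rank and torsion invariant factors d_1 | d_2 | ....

Answer: M ≅ ℤ^1 ⊕ ℤ/4 ⊕ ℤ/12 ⊕ ℤ/36

Derivation:
rank_ℚ(R)=3; free=4−3=1
SNF(R) diag = [4, 12, 36] → torsion [4, 12, 36]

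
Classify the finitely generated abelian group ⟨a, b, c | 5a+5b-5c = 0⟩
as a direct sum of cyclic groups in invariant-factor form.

Answer: M ≅ ℤ^2 ⊕ ℤ/5

Derivation:
rank_ℚ(R)=1; free=3−1=2
SNF(R) diag = [5] → torsion [5]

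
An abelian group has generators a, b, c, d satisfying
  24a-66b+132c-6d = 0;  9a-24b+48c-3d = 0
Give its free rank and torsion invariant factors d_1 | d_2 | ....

Answer: M ≅ ℤ^2 ⊕ ℤ/3 ⊕ ℤ/6

Derivation:
rank_ℚ(R)=2; free=4−2=2
SNF(R) diag = [3, 6] → torsion [3, 6]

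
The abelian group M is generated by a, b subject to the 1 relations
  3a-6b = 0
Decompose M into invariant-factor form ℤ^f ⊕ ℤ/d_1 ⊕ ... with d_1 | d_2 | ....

Answer: M ≅ ℤ^1 ⊕ ℤ/3

Derivation:
rank_ℚ(R)=1; free=2−1=1
SNF(R) diag = [3] → torsion [3]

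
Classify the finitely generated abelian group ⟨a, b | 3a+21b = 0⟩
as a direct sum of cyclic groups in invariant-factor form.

rank_ℚ(R)=1; free=2−1=1
SNF(R) diag = [3] → torsion [3]

Answer: M ≅ ℤ^1 ⊕ ℤ/3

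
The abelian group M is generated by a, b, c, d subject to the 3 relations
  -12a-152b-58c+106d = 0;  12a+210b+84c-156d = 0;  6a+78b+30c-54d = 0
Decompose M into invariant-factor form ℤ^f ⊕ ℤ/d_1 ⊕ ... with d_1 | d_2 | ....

Answer: M ≅ ℤ^1 ⊕ ℤ/2 ⊕ ℤ/6 ⊕ ℤ/6

Derivation:
rank_ℚ(R)=3; free=4−3=1
SNF(R) diag = [2, 6, 6] → torsion [2, 6, 6]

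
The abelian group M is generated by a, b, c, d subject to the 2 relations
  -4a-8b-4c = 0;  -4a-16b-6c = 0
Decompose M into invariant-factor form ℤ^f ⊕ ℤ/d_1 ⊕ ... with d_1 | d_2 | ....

Answer: M ≅ ℤ^2 ⊕ ℤ/2 ⊕ ℤ/4

Derivation:
rank_ℚ(R)=2; free=4−2=2
SNF(R) diag = [2, 4] → torsion [2, 4]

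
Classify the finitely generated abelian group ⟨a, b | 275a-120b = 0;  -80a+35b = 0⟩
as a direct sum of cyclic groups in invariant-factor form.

Answer: M ≅ ℤ/5 ⊕ ℤ/5

Derivation:
rank_ℚ(R)=2; free=2−2=0
SNF(R) diag = [5, 5] → torsion [5, 5]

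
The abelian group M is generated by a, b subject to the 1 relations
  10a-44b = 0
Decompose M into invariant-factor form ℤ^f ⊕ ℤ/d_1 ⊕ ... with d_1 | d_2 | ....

rank_ℚ(R)=1; free=2−1=1
SNF(R) diag = [2] → torsion [2]

Answer: M ≅ ℤ^1 ⊕ ℤ/2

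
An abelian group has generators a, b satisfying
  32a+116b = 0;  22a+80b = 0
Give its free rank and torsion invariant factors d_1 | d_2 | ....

rank_ℚ(R)=2; free=2−2=0
SNF(R) diag = [2, 4] → torsion [2, 4]

Answer: M ≅ ℤ/2 ⊕ ℤ/4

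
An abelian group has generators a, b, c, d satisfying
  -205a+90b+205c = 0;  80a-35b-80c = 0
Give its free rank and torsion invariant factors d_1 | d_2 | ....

rank_ℚ(R)=2; free=4−2=2
SNF(R) diag = [5, 5] → torsion [5, 5]

Answer: M ≅ ℤ^2 ⊕ ℤ/5 ⊕ ℤ/5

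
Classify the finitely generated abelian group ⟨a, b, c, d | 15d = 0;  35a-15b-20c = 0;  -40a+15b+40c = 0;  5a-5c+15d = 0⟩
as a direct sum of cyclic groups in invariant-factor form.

rank_ℚ(R)=4; free=4−4=0
SNF(R) diag = [5, 15, 15, 15] → torsion [5, 15, 15, 15]

Answer: M ≅ ℤ/5 ⊕ ℤ/15 ⊕ ℤ/15 ⊕ ℤ/15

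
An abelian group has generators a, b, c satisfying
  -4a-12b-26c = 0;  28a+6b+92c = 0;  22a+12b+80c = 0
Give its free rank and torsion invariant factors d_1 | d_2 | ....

rank_ℚ(R)=3; free=3−3=0
SNF(R) diag = [2, 6, 18] → torsion [2, 6, 18]

Answer: M ≅ ℤ/2 ⊕ ℤ/6 ⊕ ℤ/18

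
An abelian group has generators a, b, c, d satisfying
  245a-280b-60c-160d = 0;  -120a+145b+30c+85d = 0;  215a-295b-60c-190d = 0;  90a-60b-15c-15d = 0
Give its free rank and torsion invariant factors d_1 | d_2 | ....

rank_ℚ(R)=4; free=4−4=0
SNF(R) diag = [5, 5, 15, 15] → torsion [5, 5, 15, 15]

Answer: M ≅ ℤ/5 ⊕ ℤ/5 ⊕ ℤ/15 ⊕ ℤ/15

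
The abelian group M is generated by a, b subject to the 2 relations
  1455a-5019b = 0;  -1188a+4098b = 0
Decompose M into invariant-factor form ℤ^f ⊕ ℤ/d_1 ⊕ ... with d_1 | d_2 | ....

rank_ℚ(R)=2; free=2−2=0
SNF(R) diag = [3, 6] → torsion [3, 6]

Answer: M ≅ ℤ/3 ⊕ ℤ/6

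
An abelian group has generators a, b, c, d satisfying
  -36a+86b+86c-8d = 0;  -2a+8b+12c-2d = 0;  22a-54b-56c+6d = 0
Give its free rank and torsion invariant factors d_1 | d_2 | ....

rank_ℚ(R)=3; free=4−3=1
SNF(R) diag = [2, 2, 6] → torsion [2, 2, 6]

Answer: M ≅ ℤ^1 ⊕ ℤ/2 ⊕ ℤ/2 ⊕ ℤ/6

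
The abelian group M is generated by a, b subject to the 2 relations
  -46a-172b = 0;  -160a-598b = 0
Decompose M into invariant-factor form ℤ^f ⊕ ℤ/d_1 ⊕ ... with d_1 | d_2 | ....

rank_ℚ(R)=2; free=2−2=0
SNF(R) diag = [2, 6] → torsion [2, 6]

Answer: M ≅ ℤ/2 ⊕ ℤ/6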